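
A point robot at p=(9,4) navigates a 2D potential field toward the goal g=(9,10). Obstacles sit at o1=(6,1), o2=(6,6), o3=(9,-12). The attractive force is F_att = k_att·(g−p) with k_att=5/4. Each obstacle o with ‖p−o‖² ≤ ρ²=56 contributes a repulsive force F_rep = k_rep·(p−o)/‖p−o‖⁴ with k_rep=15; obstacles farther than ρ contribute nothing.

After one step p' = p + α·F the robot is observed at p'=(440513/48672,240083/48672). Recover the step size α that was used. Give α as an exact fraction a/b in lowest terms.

α = 1/8

F_att = 5/4·(g−p) = 5/4·(0,6) = (0.0000,7.5000)
o1: d²=18 ≤ ρ²=56; F_rep = 15·(3,3)/18² = (0.1389,0.1389)
o2: d²=13 ≤ ρ²=56; F_rep = 15·(3,-2)/13² = (0.2663,-0.1775)
o3: d²=256 > ρ²=56 → inactive
F = F_att + ΣF_rep = (0.4052,7.4614)
Δp = p'−p = (0.0506,0.9327); α = Δx/Fx = (2465/48672) / (2465/6084) = 1/8
check: Δy/Fy = (45395/48672) / (45395/6084) = 1/8 ✓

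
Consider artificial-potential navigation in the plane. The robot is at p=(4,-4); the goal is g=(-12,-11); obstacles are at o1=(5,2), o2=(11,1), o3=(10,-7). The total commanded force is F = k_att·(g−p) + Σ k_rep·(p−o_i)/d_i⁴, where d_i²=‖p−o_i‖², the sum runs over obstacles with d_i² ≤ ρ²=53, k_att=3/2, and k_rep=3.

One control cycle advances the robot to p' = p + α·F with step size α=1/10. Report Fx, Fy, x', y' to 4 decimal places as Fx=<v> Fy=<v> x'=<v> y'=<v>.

F_att = 3/2·(g−p) = 3/2·(-16,-7) = (-24.0000,-10.5000)
o1: d²=37 ≤ ρ²=53; F_rep = 3·(-1,-6)/37² = (-0.0022,-0.0131)
o2: d²=74 > ρ²=53 → inactive
o3: d²=45 ≤ ρ²=53; F_rep = 3·(-6,3)/45² = (-0.0089,0.0044)
F = F_att + ΣF_rep = (-24.0111,-10.5087)
p' = p + 1/10·F = (1.5989,-5.0509)

Fx=-24.0111 Fy=-10.5087 x'=1.5989 y'=-5.0509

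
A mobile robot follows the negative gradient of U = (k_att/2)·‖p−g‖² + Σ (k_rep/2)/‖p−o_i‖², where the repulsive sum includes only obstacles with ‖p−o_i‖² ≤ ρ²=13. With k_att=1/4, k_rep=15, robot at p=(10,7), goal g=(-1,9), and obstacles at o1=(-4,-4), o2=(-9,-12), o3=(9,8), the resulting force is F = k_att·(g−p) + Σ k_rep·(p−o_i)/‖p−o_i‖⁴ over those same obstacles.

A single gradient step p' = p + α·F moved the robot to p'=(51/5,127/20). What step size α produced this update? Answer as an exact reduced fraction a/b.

α = 1/5

F_att = 1/4·(g−p) = 1/4·(-11,2) = (-2.7500,0.5000)
o1: d²=317 > ρ²=13 → inactive
o2: d²=722 > ρ²=13 → inactive
o3: d²=2 ≤ ρ²=13; F_rep = 15·(1,-1)/2² = (3.7500,-3.7500)
F = F_att + ΣF_rep = (1.0000,-3.2500)
Δp = p'−p = (0.2000,-0.6500); α = Δx/Fx = (1/5) / (1) = 1/5
check: Δy/Fy = (-13/20) / (-13/4) = 1/5 ✓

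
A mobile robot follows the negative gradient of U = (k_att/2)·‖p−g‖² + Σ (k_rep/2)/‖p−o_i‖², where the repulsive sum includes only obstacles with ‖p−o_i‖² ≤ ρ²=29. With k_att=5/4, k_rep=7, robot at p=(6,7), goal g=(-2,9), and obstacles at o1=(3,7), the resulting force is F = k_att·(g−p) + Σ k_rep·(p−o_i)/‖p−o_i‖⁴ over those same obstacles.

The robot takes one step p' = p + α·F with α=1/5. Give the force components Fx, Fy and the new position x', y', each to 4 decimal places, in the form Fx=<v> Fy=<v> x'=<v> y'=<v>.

Fx=-9.7407 Fy=2.5000 x'=4.0519 y'=7.5000

F_att = 5/4·(g−p) = 5/4·(-8,2) = (-10.0000,2.5000)
o1: d²=9 ≤ ρ²=29; F_rep = 7·(3,0)/9² = (0.2593,0.0000)
F = F_att + ΣF_rep = (-9.7407,2.5000)
p' = p + 1/5·F = (4.0519,7.5000)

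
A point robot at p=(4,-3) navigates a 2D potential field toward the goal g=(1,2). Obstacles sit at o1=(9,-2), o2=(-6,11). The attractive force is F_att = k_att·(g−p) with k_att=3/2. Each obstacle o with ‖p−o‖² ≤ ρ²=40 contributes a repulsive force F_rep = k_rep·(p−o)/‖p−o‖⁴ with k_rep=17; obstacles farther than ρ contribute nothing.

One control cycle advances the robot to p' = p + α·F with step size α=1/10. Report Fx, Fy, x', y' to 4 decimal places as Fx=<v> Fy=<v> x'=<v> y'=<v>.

Fx=-4.6257 Fy=7.4749 x'=3.5374 y'=-2.2525

F_att = 3/2·(g−p) = 3/2·(-3,5) = (-4.5000,7.5000)
o1: d²=26 ≤ ρ²=40; F_rep = 17·(-5,-1)/26² = (-0.1257,-0.0251)
o2: d²=296 > ρ²=40 → inactive
F = F_att + ΣF_rep = (-4.6257,7.4749)
p' = p + 1/10·F = (3.5374,-2.2525)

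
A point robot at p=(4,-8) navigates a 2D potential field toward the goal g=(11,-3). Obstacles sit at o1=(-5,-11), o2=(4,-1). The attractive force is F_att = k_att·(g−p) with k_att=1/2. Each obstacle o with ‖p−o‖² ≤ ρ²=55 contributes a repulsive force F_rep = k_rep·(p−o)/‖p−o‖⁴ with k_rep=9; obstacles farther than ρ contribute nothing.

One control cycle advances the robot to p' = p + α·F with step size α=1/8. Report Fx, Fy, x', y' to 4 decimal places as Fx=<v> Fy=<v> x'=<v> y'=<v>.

Fx=3.5000 Fy=2.4738 x'=4.4375 y'=-7.6908

F_att = 1/2·(g−p) = 1/2·(7,5) = (3.5000,2.5000)
o1: d²=90 > ρ²=55 → inactive
o2: d²=49 ≤ ρ²=55; F_rep = 9·(0,-7)/49² = (0.0000,-0.0262)
F = F_att + ΣF_rep = (3.5000,2.4738)
p' = p + 1/8·F = (4.4375,-7.6908)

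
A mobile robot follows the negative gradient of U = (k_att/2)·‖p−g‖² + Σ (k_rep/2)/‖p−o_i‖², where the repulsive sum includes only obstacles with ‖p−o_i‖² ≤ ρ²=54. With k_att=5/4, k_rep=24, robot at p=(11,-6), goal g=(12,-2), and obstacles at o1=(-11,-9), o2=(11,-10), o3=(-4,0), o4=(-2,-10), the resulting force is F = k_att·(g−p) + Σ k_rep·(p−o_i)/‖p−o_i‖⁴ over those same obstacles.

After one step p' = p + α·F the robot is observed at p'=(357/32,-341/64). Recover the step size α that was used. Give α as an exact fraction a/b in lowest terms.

α = 1/8

F_att = 5/4·(g−p) = 5/4·(1,4) = (1.2500,5.0000)
o1: d²=493 > ρ²=54 → inactive
o2: d²=16 ≤ ρ²=54; F_rep = 24·(0,4)/16² = (0.0000,0.3750)
o3: d²=261 > ρ²=54 → inactive
o4: d²=185 > ρ²=54 → inactive
F = F_att + ΣF_rep = (1.2500,5.3750)
Δp = p'−p = (0.1562,0.6719); α = Δx/Fx = (5/32) / (5/4) = 1/8
check: Δy/Fy = (43/64) / (43/8) = 1/8 ✓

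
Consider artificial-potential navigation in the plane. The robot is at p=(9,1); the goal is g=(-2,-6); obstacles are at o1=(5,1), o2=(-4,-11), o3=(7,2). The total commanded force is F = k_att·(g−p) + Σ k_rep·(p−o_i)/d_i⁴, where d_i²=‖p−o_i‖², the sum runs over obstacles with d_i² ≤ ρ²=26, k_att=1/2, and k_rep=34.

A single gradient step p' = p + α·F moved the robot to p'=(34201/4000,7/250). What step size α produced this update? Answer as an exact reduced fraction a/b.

α = 1/5

F_att = 1/2·(g−p) = 1/2·(-11,-7) = (-5.5000,-3.5000)
o1: d²=16 ≤ ρ²=26; F_rep = 34·(4,0)/16² = (0.5312,0.0000)
o2: d²=313 > ρ²=26 → inactive
o3: d²=5 ≤ ρ²=26; F_rep = 34·(2,-1)/5² = (2.7200,-1.3600)
F = F_att + ΣF_rep = (-2.2487,-4.8600)
Δp = p'−p = (-0.4497,-0.9720); α = Δx/Fx = (-1799/4000) / (-1799/800) = 1/5
check: Δy/Fy = (-243/250) / (-243/50) = 1/5 ✓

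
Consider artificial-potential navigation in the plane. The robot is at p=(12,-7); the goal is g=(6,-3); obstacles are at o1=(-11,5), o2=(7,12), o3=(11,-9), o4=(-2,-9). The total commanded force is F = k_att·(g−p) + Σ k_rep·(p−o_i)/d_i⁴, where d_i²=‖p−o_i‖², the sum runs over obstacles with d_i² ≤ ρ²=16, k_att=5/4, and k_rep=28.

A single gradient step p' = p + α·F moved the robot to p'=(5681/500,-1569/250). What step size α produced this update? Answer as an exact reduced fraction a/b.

α = 1/10

F_att = 5/4·(g−p) = 5/4·(-6,4) = (-7.5000,5.0000)
o1: d²=673 > ρ²=16 → inactive
o2: d²=386 > ρ²=16 → inactive
o3: d²=5 ≤ ρ²=16; F_rep = 28·(1,2)/5² = (1.1200,2.2400)
o4: d²=200 > ρ²=16 → inactive
F = F_att + ΣF_rep = (-6.3800,7.2400)
Δp = p'−p = (-0.6380,0.7240); α = Δx/Fx = (-319/500) / (-319/50) = 1/10
check: Δy/Fy = (181/250) / (181/25) = 1/10 ✓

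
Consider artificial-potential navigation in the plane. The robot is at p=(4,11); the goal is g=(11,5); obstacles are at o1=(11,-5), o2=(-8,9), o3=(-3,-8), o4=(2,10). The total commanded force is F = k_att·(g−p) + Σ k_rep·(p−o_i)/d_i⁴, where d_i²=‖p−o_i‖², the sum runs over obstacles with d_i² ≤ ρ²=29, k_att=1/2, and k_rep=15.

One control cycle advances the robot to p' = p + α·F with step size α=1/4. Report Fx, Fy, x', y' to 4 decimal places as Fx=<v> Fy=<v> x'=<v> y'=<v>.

Fx=4.7000 Fy=-2.4000 x'=5.1750 y'=10.4000

F_att = 1/2·(g−p) = 1/2·(7,-6) = (3.5000,-3.0000)
o1: d²=305 > ρ²=29 → inactive
o2: d²=148 > ρ²=29 → inactive
o3: d²=410 > ρ²=29 → inactive
o4: d²=5 ≤ ρ²=29; F_rep = 15·(2,1)/5² = (1.2000,0.6000)
F = F_att + ΣF_rep = (4.7000,-2.4000)
p' = p + 1/4·F = (5.1750,10.4000)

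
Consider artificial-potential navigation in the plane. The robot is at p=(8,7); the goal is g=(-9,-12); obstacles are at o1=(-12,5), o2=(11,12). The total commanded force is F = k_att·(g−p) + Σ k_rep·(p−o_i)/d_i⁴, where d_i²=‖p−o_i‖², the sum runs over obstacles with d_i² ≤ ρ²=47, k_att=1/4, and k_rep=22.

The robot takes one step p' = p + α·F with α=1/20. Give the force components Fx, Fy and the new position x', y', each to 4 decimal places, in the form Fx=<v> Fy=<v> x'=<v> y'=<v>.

F_att = 1/4·(g−p) = 1/4·(-17,-19) = (-4.2500,-4.7500)
o1: d²=404 > ρ²=47 → inactive
o2: d²=34 ≤ ρ²=47; F_rep = 22·(-3,-5)/34² = (-0.0571,-0.0952)
F = F_att + ΣF_rep = (-4.3071,-4.8452)
p' = p + 1/20·F = (7.7846,6.7577)

Fx=-4.3071 Fy=-4.8452 x'=7.7846 y'=6.7577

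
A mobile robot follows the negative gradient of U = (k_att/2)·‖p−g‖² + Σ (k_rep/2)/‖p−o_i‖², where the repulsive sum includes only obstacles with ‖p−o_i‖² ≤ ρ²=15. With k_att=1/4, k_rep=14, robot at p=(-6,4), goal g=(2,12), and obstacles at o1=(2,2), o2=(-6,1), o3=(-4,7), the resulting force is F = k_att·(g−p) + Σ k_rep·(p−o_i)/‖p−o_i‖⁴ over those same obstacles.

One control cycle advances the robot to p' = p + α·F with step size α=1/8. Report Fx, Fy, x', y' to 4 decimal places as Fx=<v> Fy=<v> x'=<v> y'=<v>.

F_att = 1/4·(g−p) = 1/4·(8,8) = (2.0000,2.0000)
o1: d²=68 > ρ²=15 → inactive
o2: d²=9 ≤ ρ²=15; F_rep = 14·(0,3)/9² = (0.0000,0.5185)
o3: d²=13 ≤ ρ²=15; F_rep = 14·(-2,-3)/13² = (-0.1657,-0.2485)
F = F_att + ΣF_rep = (1.8343,2.2700)
p' = p + 1/8·F = (-5.7707,4.2837)

Fx=1.8343 Fy=2.2700 x'=-5.7707 y'=4.2837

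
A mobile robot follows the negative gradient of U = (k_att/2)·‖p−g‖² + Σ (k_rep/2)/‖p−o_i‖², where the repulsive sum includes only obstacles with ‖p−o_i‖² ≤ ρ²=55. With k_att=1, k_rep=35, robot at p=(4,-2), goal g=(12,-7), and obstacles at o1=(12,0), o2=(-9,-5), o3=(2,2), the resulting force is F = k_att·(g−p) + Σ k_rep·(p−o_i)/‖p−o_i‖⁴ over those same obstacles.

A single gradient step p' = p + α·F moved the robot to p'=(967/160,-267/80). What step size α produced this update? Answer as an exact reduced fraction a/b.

F_att = 1·(g−p) = 1·(8,-5) = (8.0000,-5.0000)
o1: d²=68 > ρ²=55 → inactive
o2: d²=178 > ρ²=55 → inactive
o3: d²=20 ≤ ρ²=55; F_rep = 35·(2,-4)/20² = (0.1750,-0.3500)
F = F_att + ΣF_rep = (8.1750,-5.3500)
Δp = p'−p = (2.0438,-1.3375); α = Δx/Fx = (327/160) / (327/40) = 1/4
check: Δy/Fy = (-107/80) / (-107/20) = 1/4 ✓

α = 1/4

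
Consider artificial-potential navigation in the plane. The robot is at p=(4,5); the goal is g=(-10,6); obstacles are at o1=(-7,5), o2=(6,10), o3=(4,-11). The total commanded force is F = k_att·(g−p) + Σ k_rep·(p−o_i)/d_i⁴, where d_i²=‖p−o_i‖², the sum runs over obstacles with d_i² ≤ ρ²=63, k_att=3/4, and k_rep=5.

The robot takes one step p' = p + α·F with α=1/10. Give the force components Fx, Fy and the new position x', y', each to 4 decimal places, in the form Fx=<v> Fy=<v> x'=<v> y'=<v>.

F_att = 3/4·(g−p) = 3/4·(-14,1) = (-10.5000,0.7500)
o1: d²=121 > ρ²=63 → inactive
o2: d²=29 ≤ ρ²=63; F_rep = 5·(-2,-5)/29² = (-0.0119,-0.0297)
o3: d²=256 > ρ²=63 → inactive
F = F_att + ΣF_rep = (-10.5119,0.7203)
p' = p + 1/10·F = (2.9488,5.0720)

Fx=-10.5119 Fy=0.7203 x'=2.9488 y'=5.0720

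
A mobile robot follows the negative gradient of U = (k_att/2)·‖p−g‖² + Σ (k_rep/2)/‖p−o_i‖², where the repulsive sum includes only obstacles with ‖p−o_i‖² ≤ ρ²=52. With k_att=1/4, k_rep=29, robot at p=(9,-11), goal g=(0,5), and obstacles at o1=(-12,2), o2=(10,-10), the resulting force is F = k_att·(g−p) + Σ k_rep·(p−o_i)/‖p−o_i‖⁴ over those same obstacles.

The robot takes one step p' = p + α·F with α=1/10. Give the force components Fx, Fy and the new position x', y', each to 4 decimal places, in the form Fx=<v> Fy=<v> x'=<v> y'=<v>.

Fx=-9.5000 Fy=-3.2500 x'=8.0500 y'=-11.3250

F_att = 1/4·(g−p) = 1/4·(-9,16) = (-2.2500,4.0000)
o1: d²=610 > ρ²=52 → inactive
o2: d²=2 ≤ ρ²=52; F_rep = 29·(-1,-1)/2² = (-7.2500,-7.2500)
F = F_att + ΣF_rep = (-9.5000,-3.2500)
p' = p + 1/10·F = (8.0500,-11.3250)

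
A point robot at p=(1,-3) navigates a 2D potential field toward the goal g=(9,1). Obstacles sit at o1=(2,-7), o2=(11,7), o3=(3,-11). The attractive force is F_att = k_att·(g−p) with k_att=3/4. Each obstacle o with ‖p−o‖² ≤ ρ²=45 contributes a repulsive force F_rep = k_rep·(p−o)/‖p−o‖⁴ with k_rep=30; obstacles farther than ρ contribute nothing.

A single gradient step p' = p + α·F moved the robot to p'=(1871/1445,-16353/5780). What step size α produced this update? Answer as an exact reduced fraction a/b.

F_att = 3/4·(g−p) = 3/4·(8,4) = (6.0000,3.0000)
o1: d²=17 ≤ ρ²=45; F_rep = 30·(-1,4)/17² = (-0.1038,0.4152)
o2: d²=200 > ρ²=45 → inactive
o3: d²=68 > ρ²=45 → inactive
F = F_att + ΣF_rep = (5.8962,3.4152)
Δp = p'−p = (0.2948,0.1708); α = Δx/Fx = (426/1445) / (1704/289) = 1/20
check: Δy/Fy = (987/5780) / (987/289) = 1/20 ✓

α = 1/20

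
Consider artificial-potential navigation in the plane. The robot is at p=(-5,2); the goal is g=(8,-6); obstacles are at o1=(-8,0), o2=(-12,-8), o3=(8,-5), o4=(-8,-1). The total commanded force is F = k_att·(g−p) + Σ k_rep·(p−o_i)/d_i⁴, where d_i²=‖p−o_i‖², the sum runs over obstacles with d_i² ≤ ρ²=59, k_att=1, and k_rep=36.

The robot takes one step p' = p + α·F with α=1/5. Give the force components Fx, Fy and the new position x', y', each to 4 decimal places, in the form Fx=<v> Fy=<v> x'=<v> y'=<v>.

Fx=13.9724 Fy=-7.2406 x'=-2.2055 y'=0.5519

F_att = 1·(g−p) = 1·(13,-8) = (13.0000,-8.0000)
o1: d²=13 ≤ ρ²=59; F_rep = 36·(3,2)/13² = (0.6391,0.4260)
o2: d²=149 > ρ²=59 → inactive
o3: d²=218 > ρ²=59 → inactive
o4: d²=18 ≤ ρ²=59; F_rep = 36·(3,3)/18² = (0.3333,0.3333)
F = F_att + ΣF_rep = (13.9724,-7.2406)
p' = p + 1/5·F = (-2.2055,0.5519)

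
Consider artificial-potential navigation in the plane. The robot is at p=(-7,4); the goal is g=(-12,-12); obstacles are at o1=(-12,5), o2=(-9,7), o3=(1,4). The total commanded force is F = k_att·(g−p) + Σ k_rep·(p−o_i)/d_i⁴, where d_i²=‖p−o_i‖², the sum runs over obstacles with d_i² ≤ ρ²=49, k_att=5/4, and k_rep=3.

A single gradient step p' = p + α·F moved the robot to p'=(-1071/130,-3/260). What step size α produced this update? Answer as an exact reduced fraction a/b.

F_att = 5/4·(g−p) = 5/4·(-5,-16) = (-6.2500,-20.0000)
o1: d²=26 ≤ ρ²=49; F_rep = 3·(5,-1)/26² = (0.0222,-0.0044)
o2: d²=13 ≤ ρ²=49; F_rep = 3·(2,-3)/13² = (0.0355,-0.0533)
o3: d²=64 > ρ²=49 → inactive
F = F_att + ΣF_rep = (-6.1923,-20.0577)
Δp = p'−p = (-1.2385,-4.0115); α = Δx/Fx = (-161/130) / (-161/26) = 1/5
check: Δy/Fy = (-1043/260) / (-1043/52) = 1/5 ✓

α = 1/5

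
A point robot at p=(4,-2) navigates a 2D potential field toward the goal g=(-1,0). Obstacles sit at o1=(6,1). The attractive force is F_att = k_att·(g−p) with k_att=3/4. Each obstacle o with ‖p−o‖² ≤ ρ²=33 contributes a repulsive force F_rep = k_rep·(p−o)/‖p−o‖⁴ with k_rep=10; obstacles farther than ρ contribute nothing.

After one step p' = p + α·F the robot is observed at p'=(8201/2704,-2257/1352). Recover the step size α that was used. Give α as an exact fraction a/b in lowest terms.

α = 1/4

F_att = 3/4·(g−p) = 3/4·(-5,2) = (-3.7500,1.5000)
o1: d²=13 ≤ ρ²=33; F_rep = 10·(-2,-3)/13² = (-0.1183,-0.1775)
F = F_att + ΣF_rep = (-3.8683,1.3225)
Δp = p'−p = (-0.9671,0.3306); α = Δx/Fx = (-2615/2704) / (-2615/676) = 1/4
check: Δy/Fy = (447/1352) / (447/338) = 1/4 ✓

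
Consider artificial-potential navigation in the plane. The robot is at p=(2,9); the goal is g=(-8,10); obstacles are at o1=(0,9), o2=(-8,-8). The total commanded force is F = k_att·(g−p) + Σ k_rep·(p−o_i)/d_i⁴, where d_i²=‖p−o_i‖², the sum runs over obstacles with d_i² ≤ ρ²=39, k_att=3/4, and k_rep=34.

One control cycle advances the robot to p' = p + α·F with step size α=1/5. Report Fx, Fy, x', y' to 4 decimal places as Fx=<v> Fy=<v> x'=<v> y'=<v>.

F_att = 3/4·(g−p) = 3/4·(-10,1) = (-7.5000,0.7500)
o1: d²=4 ≤ ρ²=39; F_rep = 34·(2,0)/4² = (4.2500,0.0000)
o2: d²=389 > ρ²=39 → inactive
F = F_att + ΣF_rep = (-3.2500,0.7500)
p' = p + 1/5·F = (1.3500,9.1500)

Fx=-3.2500 Fy=0.7500 x'=1.3500 y'=9.1500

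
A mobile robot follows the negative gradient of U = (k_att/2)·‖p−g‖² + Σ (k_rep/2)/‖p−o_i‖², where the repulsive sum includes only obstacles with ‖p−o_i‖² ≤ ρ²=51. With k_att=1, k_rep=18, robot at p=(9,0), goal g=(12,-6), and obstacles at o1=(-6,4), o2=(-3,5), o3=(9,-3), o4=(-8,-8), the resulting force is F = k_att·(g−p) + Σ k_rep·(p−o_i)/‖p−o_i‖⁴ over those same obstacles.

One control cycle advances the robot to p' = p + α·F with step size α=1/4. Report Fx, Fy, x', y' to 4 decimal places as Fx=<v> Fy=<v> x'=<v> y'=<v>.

Fx=3.0000 Fy=-5.3333 x'=9.7500 y'=-1.3333

F_att = 1·(g−p) = 1·(3,-6) = (3.0000,-6.0000)
o1: d²=241 > ρ²=51 → inactive
o2: d²=169 > ρ²=51 → inactive
o3: d²=9 ≤ ρ²=51; F_rep = 18·(0,3)/9² = (0.0000,0.6667)
o4: d²=353 > ρ²=51 → inactive
F = F_att + ΣF_rep = (3.0000,-5.3333)
p' = p + 1/4·F = (9.7500,-1.3333)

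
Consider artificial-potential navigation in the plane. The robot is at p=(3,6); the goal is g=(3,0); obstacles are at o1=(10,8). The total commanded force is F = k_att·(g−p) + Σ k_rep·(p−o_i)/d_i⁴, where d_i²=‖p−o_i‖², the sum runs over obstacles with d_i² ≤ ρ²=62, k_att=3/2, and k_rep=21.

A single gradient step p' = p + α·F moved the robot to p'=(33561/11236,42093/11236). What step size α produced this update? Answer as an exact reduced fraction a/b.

α = 1/4

F_att = 3/2·(g−p) = 3/2·(0,-6) = (0.0000,-9.0000)
o1: d²=53 ≤ ρ²=62; F_rep = 21·(-7,-2)/53² = (-0.0523,-0.0150)
F = F_att + ΣF_rep = (-0.0523,-9.0150)
Δp = p'−p = (-0.0131,-2.2537); α = Δx/Fx = (-147/11236) / (-147/2809) = 1/4
check: Δy/Fy = (-25323/11236) / (-25323/2809) = 1/4 ✓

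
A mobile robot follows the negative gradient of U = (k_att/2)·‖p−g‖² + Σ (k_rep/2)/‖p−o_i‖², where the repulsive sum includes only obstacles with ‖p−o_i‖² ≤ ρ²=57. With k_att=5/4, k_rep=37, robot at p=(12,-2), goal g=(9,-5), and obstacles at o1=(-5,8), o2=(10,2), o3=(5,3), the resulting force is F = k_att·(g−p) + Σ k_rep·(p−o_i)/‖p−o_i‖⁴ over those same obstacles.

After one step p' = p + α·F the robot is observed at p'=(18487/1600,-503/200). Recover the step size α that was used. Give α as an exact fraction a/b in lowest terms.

F_att = 5/4·(g−p) = 5/4·(-3,-3) = (-3.7500,-3.7500)
o1: d²=389 > ρ²=57 → inactive
o2: d²=20 ≤ ρ²=57; F_rep = 37·(2,-4)/20² = (0.1850,-0.3700)
o3: d²=74 > ρ²=57 → inactive
F = F_att + ΣF_rep = (-3.5650,-4.1200)
Δp = p'−p = (-0.4456,-0.5150); α = Δx/Fx = (-713/1600) / (-713/200) = 1/8
check: Δy/Fy = (-103/200) / (-103/25) = 1/8 ✓

α = 1/8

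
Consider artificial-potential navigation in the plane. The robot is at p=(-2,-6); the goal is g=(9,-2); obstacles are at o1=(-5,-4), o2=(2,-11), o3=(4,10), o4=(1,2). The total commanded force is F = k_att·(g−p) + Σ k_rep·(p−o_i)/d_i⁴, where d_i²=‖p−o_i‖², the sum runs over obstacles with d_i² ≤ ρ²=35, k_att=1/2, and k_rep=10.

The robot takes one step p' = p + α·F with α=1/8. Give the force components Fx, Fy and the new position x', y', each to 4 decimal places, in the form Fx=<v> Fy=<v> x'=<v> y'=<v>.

F_att = 1/2·(g−p) = 1/2·(11,4) = (5.5000,2.0000)
o1: d²=13 ≤ ρ²=35; F_rep = 10·(3,-2)/13² = (0.1775,-0.1183)
o2: d²=41 > ρ²=35 → inactive
o3: d²=292 > ρ²=35 → inactive
o4: d²=73 > ρ²=35 → inactive
F = F_att + ΣF_rep = (5.6775,1.8817)
p' = p + 1/8·F = (-1.2903,-5.7648)

Fx=5.6775 Fy=1.8817 x'=-1.2903 y'=-5.7648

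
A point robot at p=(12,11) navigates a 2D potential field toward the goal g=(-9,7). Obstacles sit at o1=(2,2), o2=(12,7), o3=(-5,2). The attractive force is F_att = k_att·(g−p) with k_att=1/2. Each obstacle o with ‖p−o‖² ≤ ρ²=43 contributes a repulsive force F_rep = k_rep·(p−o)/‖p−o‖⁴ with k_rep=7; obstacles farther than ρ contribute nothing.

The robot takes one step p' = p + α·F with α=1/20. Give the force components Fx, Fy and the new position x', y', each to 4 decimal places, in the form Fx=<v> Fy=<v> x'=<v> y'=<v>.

F_att = 1/2·(g−p) = 1/2·(-21,-4) = (-10.5000,-2.0000)
o1: d²=181 > ρ²=43 → inactive
o2: d²=16 ≤ ρ²=43; F_rep = 7·(0,4)/16² = (0.0000,0.1094)
o3: d²=370 > ρ²=43 → inactive
F = F_att + ΣF_rep = (-10.5000,-1.8906)
p' = p + 1/20·F = (11.4750,10.9055)

Fx=-10.5000 Fy=-1.8906 x'=11.4750 y'=10.9055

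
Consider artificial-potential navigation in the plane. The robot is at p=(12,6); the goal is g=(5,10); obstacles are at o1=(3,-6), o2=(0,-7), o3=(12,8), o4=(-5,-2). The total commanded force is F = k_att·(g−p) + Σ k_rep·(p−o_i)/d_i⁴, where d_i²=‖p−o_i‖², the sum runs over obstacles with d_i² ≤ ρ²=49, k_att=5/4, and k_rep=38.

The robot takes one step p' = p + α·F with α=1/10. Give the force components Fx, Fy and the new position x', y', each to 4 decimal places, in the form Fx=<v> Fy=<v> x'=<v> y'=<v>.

Fx=-8.7500 Fy=0.2500 x'=11.1250 y'=6.0250

F_att = 5/4·(g−p) = 5/4·(-7,4) = (-8.7500,5.0000)
o1: d²=225 > ρ²=49 → inactive
o2: d²=313 > ρ²=49 → inactive
o3: d²=4 ≤ ρ²=49; F_rep = 38·(0,-2)/4² = (0.0000,-4.7500)
o4: d²=353 > ρ²=49 → inactive
F = F_att + ΣF_rep = (-8.7500,0.2500)
p' = p + 1/10·F = (11.1250,6.0250)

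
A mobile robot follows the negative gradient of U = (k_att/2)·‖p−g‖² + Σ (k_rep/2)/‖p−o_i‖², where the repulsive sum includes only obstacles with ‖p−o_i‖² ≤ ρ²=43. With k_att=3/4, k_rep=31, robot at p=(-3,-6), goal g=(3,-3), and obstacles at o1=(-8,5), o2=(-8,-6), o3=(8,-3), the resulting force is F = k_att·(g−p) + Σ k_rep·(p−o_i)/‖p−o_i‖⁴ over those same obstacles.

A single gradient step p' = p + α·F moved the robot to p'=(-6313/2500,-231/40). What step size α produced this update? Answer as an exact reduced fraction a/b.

α = 1/10

F_att = 3/4·(g−p) = 3/4·(6,3) = (4.5000,2.2500)
o1: d²=146 > ρ²=43 → inactive
o2: d²=25 ≤ ρ²=43; F_rep = 31·(5,0)/25² = (0.2480,0.0000)
o3: d²=130 > ρ²=43 → inactive
F = F_att + ΣF_rep = (4.7480,2.2500)
Δp = p'−p = (0.4748,0.2250); α = Δx/Fx = (1187/2500) / (1187/250) = 1/10
check: Δy/Fy = (9/40) / (9/4) = 1/10 ✓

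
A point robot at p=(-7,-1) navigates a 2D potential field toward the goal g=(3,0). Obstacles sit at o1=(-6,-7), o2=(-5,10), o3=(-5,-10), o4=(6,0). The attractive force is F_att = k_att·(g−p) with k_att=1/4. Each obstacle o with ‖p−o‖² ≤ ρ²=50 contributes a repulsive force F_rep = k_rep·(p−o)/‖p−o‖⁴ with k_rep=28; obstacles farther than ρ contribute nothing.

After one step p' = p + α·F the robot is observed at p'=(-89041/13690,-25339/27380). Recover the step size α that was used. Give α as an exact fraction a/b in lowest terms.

α = 1/5

F_att = 1/4·(g−p) = 1/4·(10,1) = (2.5000,0.2500)
o1: d²=37 ≤ ρ²=50; F_rep = 28·(-1,6)/37² = (-0.0205,0.1227)
o2: d²=125 > ρ²=50 → inactive
o3: d²=85 > ρ²=50 → inactive
o4: d²=170 > ρ²=50 → inactive
F = F_att + ΣF_rep = (2.4795,0.3727)
Δp = p'−p = (0.4959,0.0745); α = Δx/Fx = (6789/13690) / (6789/2738) = 1/5
check: Δy/Fy = (2041/27380) / (2041/5476) = 1/5 ✓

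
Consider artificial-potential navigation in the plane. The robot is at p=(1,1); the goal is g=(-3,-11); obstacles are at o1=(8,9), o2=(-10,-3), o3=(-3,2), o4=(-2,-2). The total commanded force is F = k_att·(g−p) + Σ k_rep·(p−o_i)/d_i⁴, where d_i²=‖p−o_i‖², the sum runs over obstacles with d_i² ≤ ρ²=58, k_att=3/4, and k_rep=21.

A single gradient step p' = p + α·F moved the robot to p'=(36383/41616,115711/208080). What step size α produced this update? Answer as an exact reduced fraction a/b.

α = 1/20

F_att = 3/4·(g−p) = 3/4·(-4,-12) = (-3.0000,-9.0000)
o1: d²=113 > ρ²=58 → inactive
o2: d²=137 > ρ²=58 → inactive
o3: d²=17 ≤ ρ²=58; F_rep = 21·(4,-1)/17² = (0.2907,-0.0727)
o4: d²=18 ≤ ρ²=58; F_rep = 21·(3,3)/18² = (0.1944,0.1944)
F = F_att + ΣF_rep = (-2.5149,-8.8782)
Δp = p'−p = (-0.1257,-0.4439); α = Δx/Fx = (-5233/41616) / (-26165/10404) = 1/20
check: Δy/Fy = (-92369/208080) / (-92369/10404) = 1/20 ✓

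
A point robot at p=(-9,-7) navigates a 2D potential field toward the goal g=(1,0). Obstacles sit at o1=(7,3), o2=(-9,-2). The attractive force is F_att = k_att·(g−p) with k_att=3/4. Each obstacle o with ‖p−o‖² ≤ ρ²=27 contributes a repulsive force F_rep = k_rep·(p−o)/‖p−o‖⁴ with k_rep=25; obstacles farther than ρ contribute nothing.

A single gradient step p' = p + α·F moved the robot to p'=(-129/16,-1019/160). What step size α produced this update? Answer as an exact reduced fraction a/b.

F_att = 3/4·(g−p) = 3/4·(10,7) = (7.5000,5.2500)
o1: d²=356 > ρ²=27 → inactive
o2: d²=25 ≤ ρ²=27; F_rep = 25·(0,-5)/25² = (0.0000,-0.2000)
F = F_att + ΣF_rep = (7.5000,5.0500)
Δp = p'−p = (0.9375,0.6312); α = Δx/Fx = (15/16) / (15/2) = 1/8
check: Δy/Fy = (101/160) / (101/20) = 1/8 ✓

α = 1/8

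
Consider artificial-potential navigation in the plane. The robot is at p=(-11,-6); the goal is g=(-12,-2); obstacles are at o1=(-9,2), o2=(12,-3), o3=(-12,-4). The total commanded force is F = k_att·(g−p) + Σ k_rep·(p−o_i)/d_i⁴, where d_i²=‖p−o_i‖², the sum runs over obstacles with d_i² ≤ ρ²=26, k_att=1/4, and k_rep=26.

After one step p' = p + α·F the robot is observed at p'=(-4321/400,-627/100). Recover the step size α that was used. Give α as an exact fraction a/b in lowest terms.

α = 1/4

F_att = 1/4·(g−p) = 1/4·(-1,4) = (-0.2500,1.0000)
o1: d²=68 > ρ²=26 → inactive
o2: d²=538 > ρ²=26 → inactive
o3: d²=5 ≤ ρ²=26; F_rep = 26·(1,-2)/5² = (1.0400,-2.0800)
F = F_att + ΣF_rep = (0.7900,-1.0800)
Δp = p'−p = (0.1975,-0.2700); α = Δx/Fx = (79/400) / (79/100) = 1/4
check: Δy/Fy = (-27/100) / (-27/25) = 1/4 ✓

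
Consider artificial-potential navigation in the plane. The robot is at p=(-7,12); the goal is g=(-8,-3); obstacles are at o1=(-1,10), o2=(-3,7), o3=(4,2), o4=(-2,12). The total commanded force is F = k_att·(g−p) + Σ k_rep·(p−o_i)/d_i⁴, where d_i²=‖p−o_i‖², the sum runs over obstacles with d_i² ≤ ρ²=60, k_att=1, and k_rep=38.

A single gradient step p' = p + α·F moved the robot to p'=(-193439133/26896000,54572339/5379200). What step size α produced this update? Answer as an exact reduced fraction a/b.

F_att = 1·(g−p) = 1·(-1,-15) = (-1.0000,-15.0000)
o1: d²=40 ≤ ρ²=60; F_rep = 38·(-6,2)/40² = (-0.1425,0.0475)
o2: d²=41 ≤ ρ²=60; F_rep = 38·(-4,5)/41² = (-0.0904,0.1130)
o3: d²=221 > ρ²=60 → inactive
o4: d²=25 ≤ ρ²=60; F_rep = 38·(-5,0)/25² = (-0.3040,0.0000)
F = F_att + ΣF_rep = (-1.5369,-14.8395)
Δp = p'−p = (-0.1921,-1.8549); α = Δx/Fx = (-5167133/26896000) / (-5167133/3362000) = 1/8
check: Δy/Fy = (-9978061/5379200) / (-9978061/672400) = 1/8 ✓

α = 1/8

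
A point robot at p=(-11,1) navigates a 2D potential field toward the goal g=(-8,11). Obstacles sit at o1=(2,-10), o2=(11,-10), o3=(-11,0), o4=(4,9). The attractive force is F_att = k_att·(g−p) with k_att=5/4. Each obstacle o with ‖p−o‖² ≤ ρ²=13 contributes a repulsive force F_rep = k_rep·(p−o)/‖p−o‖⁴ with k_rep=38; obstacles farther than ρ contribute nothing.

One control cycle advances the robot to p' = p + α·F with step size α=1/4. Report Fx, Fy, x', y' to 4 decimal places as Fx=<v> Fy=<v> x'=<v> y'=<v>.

F_att = 5/4·(g−p) = 5/4·(3,10) = (3.7500,12.5000)
o1: d²=290 > ρ²=13 → inactive
o2: d²=605 > ρ²=13 → inactive
o3: d²=1 ≤ ρ²=13; F_rep = 38·(0,1)/1² = (0.0000,38.0000)
o4: d²=289 > ρ²=13 → inactive
F = F_att + ΣF_rep = (3.7500,50.5000)
p' = p + 1/4·F = (-10.0625,13.6250)

Fx=3.7500 Fy=50.5000 x'=-10.0625 y'=13.6250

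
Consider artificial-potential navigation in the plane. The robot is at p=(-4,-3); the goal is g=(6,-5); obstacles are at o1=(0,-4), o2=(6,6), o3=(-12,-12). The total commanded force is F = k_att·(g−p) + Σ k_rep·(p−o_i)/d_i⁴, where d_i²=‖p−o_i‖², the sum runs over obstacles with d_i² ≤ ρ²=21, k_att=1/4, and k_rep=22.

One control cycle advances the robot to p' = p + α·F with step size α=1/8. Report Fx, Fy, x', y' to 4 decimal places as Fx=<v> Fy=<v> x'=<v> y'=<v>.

Fx=2.1955 Fy=-0.4239 x'=-3.7256 y'=-3.0530

F_att = 1/4·(g−p) = 1/4·(10,-2) = (2.5000,-0.5000)
o1: d²=17 ≤ ρ²=21; F_rep = 22·(-4,1)/17² = (-0.3045,0.0761)
o2: d²=181 > ρ²=21 → inactive
o3: d²=145 > ρ²=21 → inactive
F = F_att + ΣF_rep = (2.1955,-0.4239)
p' = p + 1/8·F = (-3.7256,-3.0530)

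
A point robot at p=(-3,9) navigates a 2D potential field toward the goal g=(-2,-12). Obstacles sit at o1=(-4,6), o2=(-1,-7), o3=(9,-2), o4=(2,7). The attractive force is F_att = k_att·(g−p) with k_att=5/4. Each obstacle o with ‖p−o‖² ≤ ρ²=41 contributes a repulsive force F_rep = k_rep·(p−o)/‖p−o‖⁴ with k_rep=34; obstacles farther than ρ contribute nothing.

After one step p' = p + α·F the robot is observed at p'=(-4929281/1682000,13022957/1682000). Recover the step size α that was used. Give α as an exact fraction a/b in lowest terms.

F_att = 5/4·(g−p) = 5/4·(1,-21) = (1.2500,-26.2500)
o1: d²=10 ≤ ρ²=41; F_rep = 34·(1,3)/10² = (0.3400,1.0200)
o2: d²=260 > ρ²=41 → inactive
o3: d²=265 > ρ²=41 → inactive
o4: d²=29 ≤ ρ²=41; F_rep = 34·(-5,2)/29² = (-0.2021,0.0809)
F = F_att + ΣF_rep = (1.3879,-25.1491)
Δp = p'−p = (0.0694,-1.2575); α = Δx/Fx = (116719/1682000) / (116719/84100) = 1/20
check: Δy/Fy = (-2115043/1682000) / (-2115043/84100) = 1/20 ✓

α = 1/20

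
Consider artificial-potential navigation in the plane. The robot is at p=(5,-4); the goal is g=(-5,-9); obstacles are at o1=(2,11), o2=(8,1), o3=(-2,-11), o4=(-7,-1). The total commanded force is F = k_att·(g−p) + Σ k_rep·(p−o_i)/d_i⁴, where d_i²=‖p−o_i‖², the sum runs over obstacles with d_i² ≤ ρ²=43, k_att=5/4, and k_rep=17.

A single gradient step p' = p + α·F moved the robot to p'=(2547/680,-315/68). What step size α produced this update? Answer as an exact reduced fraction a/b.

F_att = 5/4·(g−p) = 5/4·(-10,-5) = (-12.5000,-6.2500)
o1: d²=234 > ρ²=43 → inactive
o2: d²=34 ≤ ρ²=43; F_rep = 17·(-3,-5)/34² = (-0.0441,-0.0735)
o3: d²=98 > ρ²=43 → inactive
o4: d²=153 > ρ²=43 → inactive
F = F_att + ΣF_rep = (-12.5441,-6.3235)
Δp = p'−p = (-1.2544,-0.6324); α = Δx/Fx = (-853/680) / (-853/68) = 1/10
check: Δy/Fy = (-43/68) / (-215/34) = 1/10 ✓

α = 1/10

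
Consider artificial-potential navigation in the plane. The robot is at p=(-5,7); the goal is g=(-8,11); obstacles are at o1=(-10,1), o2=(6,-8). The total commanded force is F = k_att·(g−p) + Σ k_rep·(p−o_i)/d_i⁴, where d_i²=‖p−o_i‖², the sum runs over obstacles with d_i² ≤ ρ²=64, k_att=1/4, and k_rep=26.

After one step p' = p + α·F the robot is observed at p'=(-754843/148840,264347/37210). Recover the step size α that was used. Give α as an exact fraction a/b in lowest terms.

F_att = 1/4·(g−p) = 1/4·(-3,4) = (-0.7500,1.0000)
o1: d²=61 ≤ ρ²=64; F_rep = 26·(5,6)/61² = (0.0349,0.0419)
o2: d²=346 > ρ²=64 → inactive
F = F_att + ΣF_rep = (-0.7151,1.0419)
Δp = p'−p = (-0.0715,0.1042); α = Δx/Fx = (-10643/148840) / (-10643/14884) = 1/10
check: Δy/Fy = (3877/37210) / (3877/3721) = 1/10 ✓

α = 1/10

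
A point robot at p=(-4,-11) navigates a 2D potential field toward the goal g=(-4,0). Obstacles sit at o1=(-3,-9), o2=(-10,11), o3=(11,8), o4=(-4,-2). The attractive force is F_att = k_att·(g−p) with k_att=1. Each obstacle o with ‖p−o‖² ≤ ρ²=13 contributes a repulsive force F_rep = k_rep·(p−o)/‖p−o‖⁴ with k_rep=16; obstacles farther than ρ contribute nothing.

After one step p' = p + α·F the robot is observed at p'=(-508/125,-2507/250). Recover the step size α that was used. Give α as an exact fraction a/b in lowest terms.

F_att = 1·(g−p) = 1·(0,11) = (0.0000,11.0000)
o1: d²=5 ≤ ρ²=13; F_rep = 16·(-1,-2)/5² = (-0.6400,-1.2800)
o2: d²=520 > ρ²=13 → inactive
o3: d²=586 > ρ²=13 → inactive
o4: d²=81 > ρ²=13 → inactive
F = F_att + ΣF_rep = (-0.6400,9.7200)
Δp = p'−p = (-0.0640,0.9720); α = Δx/Fx = (-8/125) / (-16/25) = 1/10
check: Δy/Fy = (243/250) / (243/25) = 1/10 ✓

α = 1/10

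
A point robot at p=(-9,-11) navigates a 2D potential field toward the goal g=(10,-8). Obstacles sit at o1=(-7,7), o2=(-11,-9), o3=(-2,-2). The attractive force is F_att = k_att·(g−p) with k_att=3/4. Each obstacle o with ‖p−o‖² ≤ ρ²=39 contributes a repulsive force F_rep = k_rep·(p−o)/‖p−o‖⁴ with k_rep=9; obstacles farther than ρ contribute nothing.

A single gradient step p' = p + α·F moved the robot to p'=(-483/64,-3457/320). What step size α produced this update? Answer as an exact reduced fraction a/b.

α = 1/10

F_att = 3/4·(g−p) = 3/4·(19,3) = (14.2500,2.2500)
o1: d²=328 > ρ²=39 → inactive
o2: d²=8 ≤ ρ²=39; F_rep = 9·(2,-2)/8² = (0.2812,-0.2812)
o3: d²=130 > ρ²=39 → inactive
F = F_att + ΣF_rep = (14.5312,1.9688)
Δp = p'−p = (1.4531,0.1969); α = Δx/Fx = (93/64) / (465/32) = 1/10
check: Δy/Fy = (63/320) / (63/32) = 1/10 ✓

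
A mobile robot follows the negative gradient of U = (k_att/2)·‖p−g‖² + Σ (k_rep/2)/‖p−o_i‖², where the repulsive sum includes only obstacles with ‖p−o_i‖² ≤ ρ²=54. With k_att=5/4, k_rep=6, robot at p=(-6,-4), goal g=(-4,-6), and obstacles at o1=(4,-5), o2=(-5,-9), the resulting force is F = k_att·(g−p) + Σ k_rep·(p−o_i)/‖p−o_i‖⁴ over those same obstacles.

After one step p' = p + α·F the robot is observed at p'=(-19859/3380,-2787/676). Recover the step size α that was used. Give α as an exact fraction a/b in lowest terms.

α = 1/20

F_att = 5/4·(g−p) = 5/4·(2,-2) = (2.5000,-2.5000)
o1: d²=101 > ρ²=54 → inactive
o2: d²=26 ≤ ρ²=54; F_rep = 6·(-1,5)/26² = (-0.0089,0.0444)
F = F_att + ΣF_rep = (2.4911,-2.4556)
Δp = p'−p = (0.1246,-0.1228); α = Δx/Fx = (421/3380) / (421/169) = 1/20
check: Δy/Fy = (-83/676) / (-415/169) = 1/20 ✓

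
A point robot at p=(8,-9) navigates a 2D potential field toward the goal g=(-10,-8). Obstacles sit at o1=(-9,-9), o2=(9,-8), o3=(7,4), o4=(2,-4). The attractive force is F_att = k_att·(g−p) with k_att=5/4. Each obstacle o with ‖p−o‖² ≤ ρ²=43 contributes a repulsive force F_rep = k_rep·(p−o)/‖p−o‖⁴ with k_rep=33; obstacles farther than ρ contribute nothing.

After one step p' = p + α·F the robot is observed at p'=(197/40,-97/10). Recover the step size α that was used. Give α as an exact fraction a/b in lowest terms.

α = 1/10

F_att = 5/4·(g−p) = 5/4·(-18,1) = (-22.5000,1.2500)
o1: d²=289 > ρ²=43 → inactive
o2: d²=2 ≤ ρ²=43; F_rep = 33·(-1,-1)/2² = (-8.2500,-8.2500)
o3: d²=170 > ρ²=43 → inactive
o4: d²=61 > ρ²=43 → inactive
F = F_att + ΣF_rep = (-30.7500,-7.0000)
Δp = p'−p = (-3.0750,-0.7000); α = Δx/Fx = (-123/40) / (-123/4) = 1/10
check: Δy/Fy = (-7/10) / (-7) = 1/10 ✓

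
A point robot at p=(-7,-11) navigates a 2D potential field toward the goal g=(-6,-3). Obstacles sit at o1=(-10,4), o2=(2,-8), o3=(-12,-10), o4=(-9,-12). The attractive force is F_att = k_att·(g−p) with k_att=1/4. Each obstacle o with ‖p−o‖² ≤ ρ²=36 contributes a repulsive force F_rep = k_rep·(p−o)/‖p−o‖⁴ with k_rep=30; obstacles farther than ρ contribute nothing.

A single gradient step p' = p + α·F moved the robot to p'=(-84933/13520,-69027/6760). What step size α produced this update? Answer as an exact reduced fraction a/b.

α = 1/4

F_att = 1/4·(g−p) = 1/4·(1,8) = (0.2500,2.0000)
o1: d²=234 > ρ²=36 → inactive
o2: d²=90 > ρ²=36 → inactive
o3: d²=26 ≤ ρ²=36; F_rep = 30·(5,-1)/26² = (0.2219,-0.0444)
o4: d²=5 ≤ ρ²=36; F_rep = 30·(2,1)/5² = (2.4000,1.2000)
F = F_att + ΣF_rep = (2.8719,3.1556)
Δp = p'−p = (0.7180,0.7889); α = Δx/Fx = (9707/13520) / (9707/3380) = 1/4
check: Δy/Fy = (5333/6760) / (5333/1690) = 1/4 ✓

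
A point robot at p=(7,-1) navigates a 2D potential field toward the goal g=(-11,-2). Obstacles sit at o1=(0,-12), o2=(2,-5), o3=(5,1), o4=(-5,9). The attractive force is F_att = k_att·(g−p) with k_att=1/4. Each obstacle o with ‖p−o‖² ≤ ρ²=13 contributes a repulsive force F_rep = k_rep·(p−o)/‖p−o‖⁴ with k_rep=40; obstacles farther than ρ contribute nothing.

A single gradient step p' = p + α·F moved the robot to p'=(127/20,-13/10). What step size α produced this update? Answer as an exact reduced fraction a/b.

α = 1/5

F_att = 1/4·(g−p) = 1/4·(-18,-1) = (-4.5000,-0.2500)
o1: d²=170 > ρ²=13 → inactive
o2: d²=41 > ρ²=13 → inactive
o3: d²=8 ≤ ρ²=13; F_rep = 40·(2,-2)/8² = (1.2500,-1.2500)
o4: d²=244 > ρ²=13 → inactive
F = F_att + ΣF_rep = (-3.2500,-1.5000)
Δp = p'−p = (-0.6500,-0.3000); α = Δx/Fx = (-13/20) / (-13/4) = 1/5
check: Δy/Fy = (-3/10) / (-3/2) = 1/5 ✓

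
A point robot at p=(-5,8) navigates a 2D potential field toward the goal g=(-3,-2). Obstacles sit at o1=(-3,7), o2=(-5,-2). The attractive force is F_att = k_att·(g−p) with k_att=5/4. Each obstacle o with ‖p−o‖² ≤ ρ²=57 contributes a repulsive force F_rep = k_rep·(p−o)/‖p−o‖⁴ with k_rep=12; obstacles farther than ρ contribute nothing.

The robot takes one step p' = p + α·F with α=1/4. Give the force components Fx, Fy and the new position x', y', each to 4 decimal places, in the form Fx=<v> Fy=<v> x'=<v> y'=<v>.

Fx=1.5400 Fy=-12.0200 x'=-4.6150 y'=4.9950

F_att = 5/4·(g−p) = 5/4·(2,-10) = (2.5000,-12.5000)
o1: d²=5 ≤ ρ²=57; F_rep = 12·(-2,1)/5² = (-0.9600,0.4800)
o2: d²=100 > ρ²=57 → inactive
F = F_att + ΣF_rep = (1.5400,-12.0200)
p' = p + 1/4·F = (-4.6150,4.9950)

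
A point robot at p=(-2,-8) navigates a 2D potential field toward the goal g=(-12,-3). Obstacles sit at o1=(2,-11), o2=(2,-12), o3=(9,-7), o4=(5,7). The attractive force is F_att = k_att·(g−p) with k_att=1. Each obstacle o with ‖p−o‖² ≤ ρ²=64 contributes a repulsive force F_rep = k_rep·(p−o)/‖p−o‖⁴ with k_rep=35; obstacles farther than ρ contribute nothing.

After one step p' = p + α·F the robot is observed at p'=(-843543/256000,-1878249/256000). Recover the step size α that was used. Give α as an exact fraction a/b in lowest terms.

α = 1/8

F_att = 1·(g−p) = 1·(-10,5) = (-10.0000,5.0000)
o1: d²=25 ≤ ρ²=64; F_rep = 35·(-4,3)/25² = (-0.2240,0.1680)
o2: d²=32 ≤ ρ²=64; F_rep = 35·(-4,4)/32² = (-0.1367,0.1367)
o3: d²=122 > ρ²=64 → inactive
o4: d²=274 > ρ²=64 → inactive
F = F_att + ΣF_rep = (-10.3607,5.3047)
Δp = p'−p = (-1.2951,0.6631); α = Δx/Fx = (-331543/256000) / (-331543/32000) = 1/8
check: Δy/Fy = (169751/256000) / (169751/32000) = 1/8 ✓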